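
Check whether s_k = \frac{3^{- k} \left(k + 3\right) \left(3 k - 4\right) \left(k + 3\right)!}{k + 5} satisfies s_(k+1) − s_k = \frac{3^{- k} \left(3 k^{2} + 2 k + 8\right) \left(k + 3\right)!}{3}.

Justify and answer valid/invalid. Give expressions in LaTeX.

Invalid: residual - \frac{2 \cdot 3^{- k} \left(3 k^{3} + 17 k^{2} + 9 k + 52\right) \left(k + 3\right)!}{3 \left(k + 5\right) \left(k + 6\right)} ≠ 0.

s_(k+1) = (k + 4)*(3*k - 1)*factorial(k + 4)/(3*3**k*(k + 6))
s_(k+1) − s_k = (3*k**4 + 29*k**3 + 86*k**2 + 130*k + 136)*factorial(k + 3)/(3*3**k*(k + 5)*(k + 6))
(s_(k+1) − s_k) − t_k = -2*(3*k**3 + 17*k**2 + 9*k + 52)*factorial(k + 3)/(3*3**k*(k + 5)*(k + 6))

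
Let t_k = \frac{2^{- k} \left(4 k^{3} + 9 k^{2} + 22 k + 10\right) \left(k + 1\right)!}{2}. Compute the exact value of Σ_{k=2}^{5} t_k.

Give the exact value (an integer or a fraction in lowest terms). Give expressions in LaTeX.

Σ = 47451/4

Ratio r(k) = (4*k**4 + 29*k**3 + 94*k**2 + 149*k + 90)/(2*(4*k**3 + 9*k**2 + 22*k + 10)).
Take A(k)=k/2 + 1, B(k)=1, C(k)=k**3 + 9*k**2/4 + 11*k/2 + 5/2.
Key eq: (k/2 + 1)·f(k+1) = (1)·f(k) + (k**3 + 9*k**2/4 + 11*k/2 + 5/2).
d = 2 from the (1,0,3) case.
Solving with deg f ≤ 2: f(k) = (4*k**2 + k + 1)/2.
Then R = B(k−1)f/C = 2*(4*k**2 + k + 1)/(4*k**3 + 9*k**2 + 22*k + 10), so s_k = R(k)·t_k = (4*k**2 + k + 1)*factorial(k + 1)/2**k.
Δs = (4*k**3 + 9*k**2 + 22*k + 10)*factorial(k + 1)/(2*2**k), as required.
Σ_(k=2)^(5) t_k = s_(6) − s_(2) = 47565/4 − (57/2) = 47451/4.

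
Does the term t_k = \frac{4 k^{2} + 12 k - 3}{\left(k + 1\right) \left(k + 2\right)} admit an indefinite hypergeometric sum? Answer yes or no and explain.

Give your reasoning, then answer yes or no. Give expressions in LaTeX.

Ratio r(k) = (k + 1)*(12*k + 4*(k + 1)**2 + 9)/((k + 3)*(4*k**2 + 12*k - 3)).
Gosper form: A/B · C(k+1)/C(k) with A=k + 1, B=k + 3, C=k**2 + 3*k - 3/4.
Need (k + 1)·f(k+1) − (k + 2)·f(k) = k**2 + 3*k - 3/4.
Degrees (1,1,2) ⇒ d ≤ 2.
Solve for f: f(k) = k*(4*k - 7)/4 (degree 2 ≤ 2).
Then R = B(k−1)f/C = k*(k + 2)*(4*k - 7)/(4*k**2 + 12*k - 3), so s_k = R(k)·t_k = k*(4*k - 7)/(k + 1).
s_(k+1) − s_k = (4*k**2 + 12*k - 3)/(k**2 + 3*k + 2) = t_k.

Yes. s_k = \frac{k \left(4 k - 7\right)}{k + 1}.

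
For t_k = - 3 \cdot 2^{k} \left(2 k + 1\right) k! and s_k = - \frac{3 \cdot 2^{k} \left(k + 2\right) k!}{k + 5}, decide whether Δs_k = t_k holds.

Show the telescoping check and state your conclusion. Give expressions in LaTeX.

Invalid: residual \frac{9 \cdot 2^{k} \left(2 k^{2} + 11 k + 4\right) k!}{\left(k + 5\right) \left(k + 6\right)} ≠ 0.

s_(k+1) = -6*2**k*(k + 3)*factorial(k + 1)/(k + 6)
s_(k+1) − s_k = -3*2**k*(2*k**3 + 17*k**2 + 38*k + 18)*factorial(k)/((k + 5)*(k + 6))
(s_(k+1) − s_k) − t_k = 9*2**k*(2*k**2 + 11*k + 4)*factorial(k)/((k + 5)*(k + 6))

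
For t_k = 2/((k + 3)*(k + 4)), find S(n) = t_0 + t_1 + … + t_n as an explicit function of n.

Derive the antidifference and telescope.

The ratio is (k + 3)/(k + 5).
Take A(k)=k + 3, B(k)=k + 5, C(k)=1.
Set up (k + 3)·f(k+1) − (k + 4)·f(k) − (1) = 0.
deg f ≤ 1 (via 1,1,0).
A polynomial solution: f(k) = k/3.
Then R = B(k−1)f/C = k*(k + 4)/3, so s_k = R(k)·t_k = 2*k/(3*(k + 3)).
Δs = 2/(k**2 + 7*k + 12), as required.
Σ_(k=0)^n t_k = s_(n+1) − s_(0) = (2*(n + 1)/(3*(n + 4))) − (0), i.e. 2*(n + 1)/(3*(n + 4)).

S(n) = 2*(n + 1)/(3*(n + 4))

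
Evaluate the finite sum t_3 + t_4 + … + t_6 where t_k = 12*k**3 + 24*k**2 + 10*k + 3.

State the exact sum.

r(k) = (12*k**3 + 60*k**2 + 94*k + 49)/(12*k**3 + 24*k**2 + 10*k + 3) after simplifying.
Take A(k)=1, B(k)=1, C(k)=k**3 + 2*k**2 + 5*k/6 + 1/4.
Solve (1)·f(k+1) − (1)·f(k) = k**3 + 2*k**2 + 5*k/6 + 1/4.
Degrees (0,0,3) ⇒ d ≤ 4.
Solving with deg f ≤ 4: f(k) = k*(3*k**3 + 2*k**2 - 4*k + 2)/12.
Get s_k = R·t_k = k*(3*k**3 + 2*k**2 - 4*k + 2) with R(k) = B(k−1)f(k)/C(k) = k*(3*k**3 + 2*k**2 - 4*k + 2)/(12*k**3 + 24*k**2 + 10*k + 3).
Check: Δs_k = 12*k**3 + 24*k**2 + 10*k + 3. ✓
Sum = s_(7) − s_(3); s_(7) = 7707, s_(3) = 267 ⇒ 7440.

Σ = 7440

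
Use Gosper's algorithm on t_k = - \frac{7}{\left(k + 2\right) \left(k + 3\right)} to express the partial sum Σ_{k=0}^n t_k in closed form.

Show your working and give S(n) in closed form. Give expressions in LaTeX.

r(k) = (k + 2)/(k + 4) after simplifying.
Take A(k)=k + 2, B(k)=k + 4, C(k)=1.
f must satisfy (k + 2)·f(k+1) − (k + 3)·f(k) = 1.
Degrees (1,1,0) ⇒ d ≤ 1.
A polynomial solution: f(k) = k/2.
Then R = B(k−1)f/C = k*(k + 3)/2, so s_k = R(k)·t_k = -7*k/(2*k + 4).
Verify: -7/(k**2 + 5*k + 6) matches t_k.
s_(n+1) = 7*(-n - 1)/(2*(n + 3)) and s_(0) = 0, so S(n) = 7*(-n - 1)/(2*(n + 3)).

S(n) = \frac{7 \left(- n - 1\right)}{2 \left(n + 3\right)}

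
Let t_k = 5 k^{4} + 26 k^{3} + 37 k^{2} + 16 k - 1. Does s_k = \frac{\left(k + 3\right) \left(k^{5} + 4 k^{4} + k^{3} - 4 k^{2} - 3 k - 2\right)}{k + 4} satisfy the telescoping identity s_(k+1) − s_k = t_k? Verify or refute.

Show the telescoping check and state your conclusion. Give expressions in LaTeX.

s_(k+1) = (k**6 + 13*k**5 + 63*k**4 + 141*k**3 + 145*k**2 + 49*k - 12)/(k + 5)
s_(k+1) − s_k = (5*k**6 + 67*k**5 + 329*k**4 + 729*k**3 + 715*k**2 + 245*k - 18)/(k**2 + 9*k + 20)
(s_(k+1) − s_k) − t_k = 2*(-2*k**5 - 21*k**4 - 70*k**3 - 84*k**2 - 33*k + 1)/(k**2 + 9*k + 20)

Invalid: residual \frac{2 \left(- 2 k^{5} - 21 k^{4} - 70 k^{3} - 84 k^{2} - 33 k + 1\right)}{k^{2} + 9 k + 20} ≠ 0.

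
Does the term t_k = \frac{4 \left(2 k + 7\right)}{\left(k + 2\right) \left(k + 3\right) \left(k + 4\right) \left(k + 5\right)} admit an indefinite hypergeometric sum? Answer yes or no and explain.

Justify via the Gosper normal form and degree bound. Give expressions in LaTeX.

t_(k+1)/t_k = (k + 2)*(2*k + 9)/((k + 6)*(2*k + 7)).
So A=k + 2 and B=k + 6, with C=k + 7/2.
Key eq: (k + 2)·f(k+1) = (k + 5)·f(k) + (k + 7/2).
deg f ≤ 3 (via 1,1,1).
A polynomial solution: f(k) = k*(k + 3)*(k + 6)/16.
Get s_k = R·t_k = k*(k + 6)/(2*(k**2 + 6*k + 8)) with R(k) = B(k−1)f(k)/C(k) = k*(k + 3)*(k + 5)*(k + 6)/(8*(2*k + 7)).
s_(k+1) − s_k = 4*(2*k + 7)/(k**4 + 14*k**3 + 71*k**2 + 154*k + 120) = t_k.

Yes. s_k = \frac{k \left(k + 6\right)}{2 \left(k^{2} + 6 k + 8\right)}.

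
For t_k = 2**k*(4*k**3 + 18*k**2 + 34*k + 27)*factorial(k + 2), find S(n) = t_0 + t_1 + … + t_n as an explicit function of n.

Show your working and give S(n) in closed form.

The ratio is 2*(4*k**4 + 42*k**3 + 172*k**2 + 329*k + 249)/(4*k**3 + 18*k**2 + 34*k + 27).
So A=2*k + 6 and B=1, with C=k**3 + 9*k**2/2 + 17*k/2 + 27/4.
f must satisfy (2*k + 6)·f(k+1) − (1)·f(k) = k**3 + 9*k**2/2 + 17*k/2 + 27/4.
Degrees (1,0,3) ⇒ d ≤ 2.
A polynomial solution: f(k) = (2*k**2 + 3)/4.
R(k) = B(k−1)·f(k)/C(k) = (2*k**2 + 3)/(4*k**3 + 18*k**2 + 34*k + 27); s_k = R·t_k = 2**k*(2*k**2 + 3)*factorial(k + 2).
Verify: 2**k*(4*k**3 + 18*k**2 + 34*k + 27)*factorial(k + 2) matches t_k.
Evaluate: s_(n+1) = 2**(n + 1)*(2*n**2 + 4*n + 5)*factorial(n + 3); subtract s_(0) = 6 ⇒ S(n) = 4*2**n*n**2*factorial(n + 3) + 8*2**n*n*factorial(n + 3) + 10*2**n*factorial(n + 3) - 6.

S(n) = 4*2**n*n**2*factorial(n + 3) + 8*2**n*n*factorial(n + 3) + 10*2**n*factorial(n + 3) - 6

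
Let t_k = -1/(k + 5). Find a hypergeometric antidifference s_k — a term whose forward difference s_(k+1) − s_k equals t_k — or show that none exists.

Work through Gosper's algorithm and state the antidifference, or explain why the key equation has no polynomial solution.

t_(k+1)/t_k = (k + 5)/(k + 6).
A = k + 5, B = k + 6, C = 1.
Solve (k + 5)·f(k+1) − (k + 5)·f(k) = 1.
Degrees (1,1,0) ⇒ d ≤ 0.
f = c0 ⇒ A·f(k+1) − B(k−1)·f(k) − C = -1. The system {-1 = 0} is inconsistent; no antidifference.

not Gosper-summable; s_k does not exist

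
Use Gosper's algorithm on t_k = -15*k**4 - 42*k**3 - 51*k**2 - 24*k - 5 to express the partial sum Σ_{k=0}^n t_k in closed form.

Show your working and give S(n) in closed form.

S(n) = -3*n**5 - 18*n**4 - 43*n**3 - 48*n**2 - 25*n - 5

t_(k+1)/t_k = (15*k**4 + 102*k**3 + 267*k**2 + 312*k + 137)/(15*k**4 + 42*k**3 + 51*k**2 + 24*k + 5).
So A=1 and B=1, with C=k**4 + 14*k**3/5 + 17*k**2/5 + 8*k/5 + 1/3.
Key eq: (1)·f(k+1) = (1)·f(k) + (k**4 + 14*k**3/5 + 17*k**2/5 + 8*k/5 + 1/3).
Degrees (0,0,4) ⇒ d ≤ 5.
Coefficient equations give f(k) = k*(3*k**4 + 3*k**3 + k**2 - 3*k + 1)/15.
R(k) = B(k−1)·f(k)/C(k) = k*(3*k**4 + 3*k**3 + k**2 - 3*k + 1)/(15*k**4 + 42*k**3 + 51*k**2 + 24*k + 5); s_k = R·t_k = k*(-3*k**4 - 3*k**3 - k**2 + 3*k - 1).
s_(k+1) − s_k = -15*k**4 - 42*k**3 - 51*k**2 - 24*k - 5 = t_k.
Evaluate: s_(n+1) = -3*n**5 - 18*n**4 - 43*n**3 - 48*n**2 - 25*n - 5; subtract s_(0) = 0 ⇒ S(n) = -3*n**5 - 18*n**4 - 43*n**3 - 48*n**2 - 25*n - 5.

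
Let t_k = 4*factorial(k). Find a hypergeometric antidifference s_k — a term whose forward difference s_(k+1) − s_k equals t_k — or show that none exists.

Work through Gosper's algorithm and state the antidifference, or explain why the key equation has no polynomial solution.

not Gosper-summable; s_k does not exist

The ratio is k + 1.
A = k + 1, B = 1, C = 1.
Set up (k + 1)·f(k+1) − (1)·f(k) − (1) = 0.
Degrees (1,0,0) ⇒ d ≤ -1.
d = -1 < 0 ⇒ no nonzero polynomial f; not summable.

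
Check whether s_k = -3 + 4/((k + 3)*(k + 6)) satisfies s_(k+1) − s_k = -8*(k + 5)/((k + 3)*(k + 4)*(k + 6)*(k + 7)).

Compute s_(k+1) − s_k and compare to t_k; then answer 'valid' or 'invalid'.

Valid — Δs_k = t_k.

s_(k+1) = -3 + 4/((k + 4)*(k + 7))
s_(k+1) − s_k = 8*(-k - 5)/(k**4 + 20*k**3 + 145*k**2 + 450*k + 504)
(s_(k+1) − s_k) − t_k = 0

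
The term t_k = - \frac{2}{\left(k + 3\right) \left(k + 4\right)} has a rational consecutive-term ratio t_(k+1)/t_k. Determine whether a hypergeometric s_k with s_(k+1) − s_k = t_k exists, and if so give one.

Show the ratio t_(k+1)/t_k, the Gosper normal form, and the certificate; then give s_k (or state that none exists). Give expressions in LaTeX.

The ratio is (k + 3)/(k + 5).
A = k + 3, B = k + 5, C = 1.
Need (k + 3)·f(k+1) − (k + 4)·f(k) = 1.
Degrees (1,1,0) ⇒ d ≤ 1.
Match coefficients ⇒ f(k) = k/3.
Certificate R = B(k−1)f/C = k*(k + 4)/3 gives s_k = -2*k/(3*k + 9).
Δs = -2/(k**2 + 7*k + 12), as required.

s_k = - \frac{2 k}{3 k + 9}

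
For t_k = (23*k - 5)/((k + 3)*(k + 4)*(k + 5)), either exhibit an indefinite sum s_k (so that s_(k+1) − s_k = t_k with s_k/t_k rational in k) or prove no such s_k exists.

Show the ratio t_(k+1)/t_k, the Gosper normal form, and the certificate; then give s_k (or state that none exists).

r(k) = (k + 3)*(23*k + 18)/((k + 6)*(23*k - 5)) after simplifying.
Normal form (A,B,C) = (k + 3, k + 6, k - 5/23).
Solve (k + 3)·f(k+1) − (k + 5)·f(k) = k - 5/23.
Degrees (1,1,1) ⇒ d ≤ 2.
Solving with deg f ≤ 2: f(k) = k*(8*k - 13)/69.
Get s_k = R·t_k = k*(8*k - 13)/(3*(k + 3)*(k + 4)) with R(k) = B(k−1)f(k)/C(k) = k*(k + 5)*(8*k - 13)/(3*(23*k - 5)).
s_(k+1) − s_k = (23*k - 5)/(k**3 + 12*k**2 + 47*k + 60) = t_k.

s_k = k*(8*k - 13)/(3*(k + 3)*(k + 4))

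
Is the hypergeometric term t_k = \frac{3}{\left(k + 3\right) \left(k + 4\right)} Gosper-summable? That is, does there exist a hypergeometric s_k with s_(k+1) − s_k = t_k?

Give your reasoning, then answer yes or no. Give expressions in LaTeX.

Compute t_(k+1)/t_k: get (k + 3)/(k + 5).
Gosper form: A/B · C(k+1)/C(k) with A=k + 3, B=k + 5, C=1.
f must satisfy (k + 3)·f(k+1) − (k + 4)·f(k) = 1.
Bound: deg f ≤ 1.
Match coefficients ⇒ f(k) = k/3.
Certificate R = B(k−1)f/C = k*(k + 4)/3 gives s_k = k/(k + 3).
Check: Δs_k = 3/(k**2 + 7*k + 12). ✓

Yes. s_k = \frac{k}{k + 3}.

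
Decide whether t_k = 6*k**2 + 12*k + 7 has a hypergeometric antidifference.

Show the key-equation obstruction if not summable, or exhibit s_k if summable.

Step 1: r(k) = (6*k**2 + 24*k + 25)/(6*k**2 + 12*k + 7).
Take A(k)=1, B(k)=1, C(k)=k**2 + 2*k + 7/6.
Solve (1)·f(k+1) − (1)·f(k) = k**2 + 2*k + 7/6.
d = 3 from the (0,0,2) case.
A polynomial solution: f(k) = k*(2*k**2 + 3*k + 2)/6.
Get s_k = R·t_k = k*(2*k**2 + 3*k + 2) with R(k) = B(k−1)f(k)/C(k) = k*(2*k**2 + 3*k + 2)/(6*k**2 + 12*k + 7).
Δs = 6*k**2 + 12*k + 7, as required.

Yes. s_k = k*(2*k**2 + 3*k + 2).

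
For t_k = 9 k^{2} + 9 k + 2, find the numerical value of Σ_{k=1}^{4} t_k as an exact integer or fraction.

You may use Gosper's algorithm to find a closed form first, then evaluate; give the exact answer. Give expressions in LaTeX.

Compute t_(k+1)/t_k: get (9*k**2 + 27*k + 20)/(9*k**2 + 9*k + 2).
A = 1, B = 1, C = k**2 + k + 2/9.
Solve (1)·f(k+1) − (1)·f(k) = k**2 + k + 2/9.
Degrees (0,0,2) ⇒ d ≤ 3.
Solving with deg f ≤ 3: f(k) = k*(3*k**2 - 1)/9.
Get s_k = R·t_k = 3*k**3 - k with R(k) = B(k−1)f(k)/C(k) = k*(3*k**2 - 1)/((3*k + 1)*(3*k + 2)).
s_(k+1) − s_k = 9*k**2 + 9*k + 2 = t_k.
Evaluate s at k=5 and k=1: 370 and 2; difference 368.

Σ = 368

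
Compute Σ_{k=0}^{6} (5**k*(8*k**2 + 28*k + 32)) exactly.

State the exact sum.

Σ = 8984372

t_(k+1)/t_k = 5*(2*k**2 + 11*k + 17)/(2*k**2 + 7*k + 8).
Gosper form: A/B · C(k+1)/C(k) with A=5, B=1, C=k**2 + 7*k/2 + 4.
Need (5)·f(k+1) − (1)·f(k) = k**2 + 7*k/2 + 4.
d = 2 from the (0,0,2) case.
Match coefficients ⇒ f(k) = (2*k**2 + 2*k + 3)/8.
R(k) = B(k−1)·f(k)/C(k) = (2*k**2 + 2*k + 3)/(4*(2*k**2 + 7*k + 8)); s_k = R·t_k = 5**k*(2*k**2 + 2*k + 3).
Check: Δs_k = 5**k*(8*k**2 + 28*k + 32). ✓
Σ_(k=0)^(6) t_k = s_(7) − s_(0) = 8984375 − (3) = 8984372.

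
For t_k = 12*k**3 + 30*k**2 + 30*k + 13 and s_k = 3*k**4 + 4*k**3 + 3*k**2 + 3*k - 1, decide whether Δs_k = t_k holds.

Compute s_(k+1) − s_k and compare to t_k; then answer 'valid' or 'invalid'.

s_(k+1) = 3*k**4 + 16*k**3 + 33*k**2 + 33*k + 12
s_(k+1) − s_k = 12*k**3 + 30*k**2 + 30*k + 13
(s_(k+1) − s_k) − t_k = 0

Valid: the claim telescopes to t_k.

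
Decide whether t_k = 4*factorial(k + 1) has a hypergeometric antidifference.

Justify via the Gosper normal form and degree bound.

t_(k+1)/t_k = k + 2.
A = k + 2, B = 1, C = 1.
Set up (k + 2)·f(k+1) − (1)·f(k) − (1) = 0.
Bound: deg f ≤ -1.
Bound -1 < 0, so the key equation has no polynomial solution.

No — t_k has no hypergeometric antidifference.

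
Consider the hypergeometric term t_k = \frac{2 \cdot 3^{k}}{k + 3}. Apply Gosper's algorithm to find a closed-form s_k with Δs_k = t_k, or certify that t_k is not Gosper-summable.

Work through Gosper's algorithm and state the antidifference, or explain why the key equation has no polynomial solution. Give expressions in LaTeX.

Compute t_(k+1)/t_k: get 3*(k + 3)/(k + 4).
Factor: A=3*k + 9; B=k + 4; C=1.
Key eq: (3*k + 9)·f(k+1) = (k + 3)·f(k) + (1).
Degrees (1,1,0) ⇒ d ≤ -1.
Negative degree bound (-1): no f exists, t_k not Gosper-summable.

no hypergeometric antidifference exists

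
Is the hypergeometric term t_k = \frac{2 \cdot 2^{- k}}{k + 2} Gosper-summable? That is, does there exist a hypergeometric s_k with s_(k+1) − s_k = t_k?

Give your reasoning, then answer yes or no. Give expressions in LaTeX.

Compute t_(k+1)/t_k: get (k + 2)/(2*(k + 3)).
So A=k/2 + 1 and B=k + 3, with C=1.
f must satisfy (k/2 + 1)·f(k+1) − (k + 2)·f(k) = 1.
Bound: deg f ≤ -1.
Bound -1 < 0, so the key equation has no polynomial solution.

No. Not Gosper-summable.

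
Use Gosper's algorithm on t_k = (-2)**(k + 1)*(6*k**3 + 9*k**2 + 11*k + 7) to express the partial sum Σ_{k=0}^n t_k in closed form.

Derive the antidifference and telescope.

t_(k+1)/t_k = 2*(-6*k**3 - 27*k**2 - 47*k - 33)/(6*k**3 + 9*k**2 + 11*k + 7).
Factor: A=-2; B=1; C=k**3 + 3*k**2/2 + 11*k/6 + 7/6.
Solve (-2)·f(k+1) − (1)·f(k) = k**3 + 3*k**2/2 + 11*k/6 + 7/6.
deg f ≤ 3 (via 0,0,3).
Solving with deg f ≤ 3: f(k) = -(2*k + 1)*(k**2 - k + 1)/6.
Certificate R = B(k−1)f/C = -(2*k + 1)*(k**2 - k + 1)/(6*k**3 + 9*k**2 + 11*k + 7) gives s_k = (-2)**(k + 1)*(-2*k**3 + k**2 - k - 1).
Δs = (-2)**(k + 1)*(6*k**3 + 9*k**2 + 11*k + 7), as required.
s_(n+1) = (-2)**(n + 2)*(-2*n**3 - 5*n**2 - 5*n - 3) and s_(0) = 2, so S(n) = -8*(-2)**n*n**3 - 20*(-2)**n*n**2 - 20*(-2)**n*n - 12*(-2)**n - 2.

S(n) = -8*(-2)**n*n**3 - 20*(-2)**n*n**2 - 20*(-2)**n*n - 12*(-2)**n - 2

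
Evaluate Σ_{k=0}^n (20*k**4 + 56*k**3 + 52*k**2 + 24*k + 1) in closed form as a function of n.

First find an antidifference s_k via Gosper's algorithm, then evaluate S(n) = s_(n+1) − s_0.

S(n) = 4*n**5 + 24*n**4 + 52*n**3 + 52*n**2 + 21*n + 1

Compute t_(k+1)/t_k: get (20*k**4 + 136*k**3 + 340*k**2 + 376*k + 153)/(20*k**4 + 56*k**3 + 52*k**2 + 24*k + 1).
Gosper form: A/B · C(k+1)/C(k) with A=1, B=1, C=k**4 + 14*k**3/5 + 13*k**2/5 + 6*k/5 + 1/20.
Key eq: (1)·f(k+1) = (1)·f(k) + (k**4 + 14*k**3/5 + 13*k**2/5 + 6*k/5 + 1/20).
deg f ≤ 5 (via 0,0,4).
Solve for f: f(k) = k*(4*k**4 + 4*k**3 - 4*k**2 - 3)/20 (degree 5 ≤ 5).
So s_k = (B(k−1)f/C)·t_k = (k*(4*k**4 + 4*k**3 - 4*k**2 - 3)/(20*k**4 + 56*k**3 + 52*k**2 + 24*k + 1))·t_k = k*(4*k**4 + 4*k**3 - 4*k**2 - 3).
Check: Δs_k = 20*k**4 + 56*k**3 + 52*k**2 + 24*k + 1. ✓
s_(n+1) = 4*n**5 + 24*n**4 + 52*n**3 + 52*n**2 + 21*n + 1 and s_(0) = 0, so S(n) = 4*n**5 + 24*n**4 + 52*n**3 + 52*n**2 + 21*n + 1.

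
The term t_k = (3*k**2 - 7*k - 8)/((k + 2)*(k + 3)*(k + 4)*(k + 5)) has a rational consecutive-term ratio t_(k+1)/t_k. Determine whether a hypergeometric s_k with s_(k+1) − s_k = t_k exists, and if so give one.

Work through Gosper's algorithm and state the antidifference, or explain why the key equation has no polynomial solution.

The ratio is (k + 2)*(7*k - 3*(k + 1)**2 + 15)/((k + 6)*(-3*k**2 + 7*k + 8)).
Factor: A=k + 2; B=k + 6; C=k**2 - 7*k/3 - 8/3.
Need (k + 2)·f(k+1) − (k + 5)·f(k) = k**2 - 7*k/3 - 8/3.
Degrees (1,1,2) ⇒ d ≤ 3.
Solve for f: f(k) = k*(k**2 - 27*k - 22)/36 (degree 3 ≤ 3).
Then R = B(k−1)f/C = k*(k + 5)*(k**2 - 27*k - 22)/(12*(3*k**2 - 7*k - 8)), so s_k = R(k)·t_k = k*(k**2 - 27*k - 22)/(12*(k + 2)*(k + 3)*(k + 4)).
Verify: (3*k**2 - 7*k - 8)/(k**4 + 14*k**3 + 71*k**2 + 154*k + 120) matches t_k.

s_k = k*(k**2 - 27*k - 22)/(12*(k + 2)*(k + 3)*(k + 4))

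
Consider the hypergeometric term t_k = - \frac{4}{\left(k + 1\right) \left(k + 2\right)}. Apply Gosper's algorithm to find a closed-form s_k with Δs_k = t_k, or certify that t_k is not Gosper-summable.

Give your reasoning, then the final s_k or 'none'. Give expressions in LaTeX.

t_(k+1)/t_k = (k + 1)/(k + 3).
So A=k + 1 and B=k + 3, with C=1.
Set up (k + 1)·f(k+1) − (k + 2)·f(k) − (1) = 0.
Bound: deg f ≤ 1.
Solve for f: f(k) = k (degree 1 ≤ 1).
Get s_k = R·t_k = -4*k/(k + 1) with R(k) = B(k−1)f(k)/C(k) = k*(k + 2).
Δs = -4/(k**2 + 3*k + 2), as required.

s_k = - \frac{4 k}{k + 1}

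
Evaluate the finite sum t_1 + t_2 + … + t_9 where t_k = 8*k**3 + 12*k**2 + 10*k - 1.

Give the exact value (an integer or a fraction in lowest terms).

Σ = 20061

Step 1: r(k) = (8*k**3 + 36*k**2 + 58*k + 29)/(8*k**3 + 12*k**2 + 10*k - 1).
Factor: A=1; B=1; C=k**3 + 3*k**2/2 + 5*k/4 - 1/8.
Set up (1)·f(k+1) − (1)·f(k) − (k**3 + 3*k**2/2 + 5*k/4 - 1/8) = 0.
From deg A=0, deg B=0, deg C=3: d=4.
Coefficient equations give f(k) = k*(2*k**3 + k - 4)/8.
R(k) = B(k−1)·f(k)/C(k) = k*(2*k**3 + k - 4)/(8*k**3 + 12*k**2 + 10*k - 1); s_k = R·t_k = k*(2*k**3 + k - 4).
Check: Δs_k = 8*k**3 + 12*k**2 + 10*k - 1. ✓
Σ_(k=1)^(9) t_k = s_(10) − s_(1) = 20060 − (-1) = 20061.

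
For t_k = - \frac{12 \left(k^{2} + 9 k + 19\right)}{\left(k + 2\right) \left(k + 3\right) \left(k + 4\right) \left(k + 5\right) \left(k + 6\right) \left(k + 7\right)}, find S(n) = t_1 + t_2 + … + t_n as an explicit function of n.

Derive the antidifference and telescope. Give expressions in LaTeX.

Compute t_(k+1)/t_k: get (k + 2)*(9*k + (k + 1)**2 + 28)/((k + 8)*(k**2 + 9*k + 19)).
Take A(k)=k + 2, B(k)=k + 8, C(k)=k**2 + 9*k + 19.
Solve (k + 2)·f(k+1) − (k + 7)·f(k) = k**2 + 9*k + 19.
d = 5 from the (1,1,2) case.
Match coefficients ⇒ f(k) = k*(k + 3)*(k + 5)*(k**2 + 12*k + 44)/144.
Get s_k = R·t_k = k*(-k**2 - 12*k - 44)/(12*(k**3 + 12*k**2 + 44*k + 48)) with R(k) = B(k−1)f(k)/C(k) = k*(k + 3)*(k + 5)*(k + 7)*(k**2 + 12*k + 44)/(144*(k**2 + 9*k + 19)).
Check: Δs_k = 12*(-k**2 - 9*k - 19)/(k**6 + 27*k**5 + 295*k**4 + 1665*k**3 + 5104*k**2 + 8028*k + 5040). ✓
s_(n+1) = (-n**3 - 15*n**2 - 71*n - 57)/(12*(n**3 + 15*n**2 + 71*n + 105)) and s_(1) = -19/420, so S(n) = 4*n*(-n**2 - 15*n - 71)/(105*(n**3 + 15*n**2 + 71*n + 105)).

S(n) = \frac{4 n \left(- n^{2} - 15 n - 71\right)}{105 \left(n^{3} + 15 n^{2} + 71 n + 105\right)}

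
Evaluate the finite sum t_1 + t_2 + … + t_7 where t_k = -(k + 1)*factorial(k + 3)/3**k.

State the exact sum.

Σ = -492152/27

r(k) = (k + 2)*(k + 4)/(3*(k + 1)) after simplifying.
Normal form (A,B,C) = (k/3 + 4/3, 1, k + 1).
Need (k/3 + 4/3)·f(k+1) − (1)·f(k) = k + 1.
From deg A=1, deg B=0, deg C=1: d=0.
Solve for f: f(k) = 3 (degree 0 ≤ 0).
Then R = B(k−1)f/C = 3/(k + 1), so s_k = R(k)·t_k = -3**(1 - k)*factorial(k + 3).
s_(k+1) − s_k = -(k + 1)*factorial(k + 3)/3**k = t_k.
Σ_(k=1)^(7) t_k = s_(8) − s_(1) = -492800/27 − (-24) = -492152/27.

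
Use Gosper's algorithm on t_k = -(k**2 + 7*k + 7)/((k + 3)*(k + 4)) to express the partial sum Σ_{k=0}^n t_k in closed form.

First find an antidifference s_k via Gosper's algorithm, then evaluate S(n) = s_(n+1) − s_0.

Ratio r(k) = (k + 3)*(7*k + (k + 1)**2 + 14)/((k + 5)*(k**2 + 7*k + 7)).
Take A(k)=k + 3, B(k)=k + 5, C(k)=k**2 + 7*k + 7.
Need (k + 3)·f(k+1) − (k + 4)·f(k) = k**2 + 7*k + 7.
From deg A=1, deg B=1, deg C=2: d=2.
Solve for f: f(k) = k*(3*k + 4)/3 (degree 2 ≤ 2).
Get s_k = R·t_k = k*(-3*k - 4)/(3*(k + 3)) with R(k) = B(k−1)f(k)/C(k) = k*(k + 4)*(3*k + 4)/(3*(k**2 + 7*k + 7)).
s_(k+1) − s_k = (-k**2 - 7*k - 7)/(k**2 + 7*k + 12) = t_k.
Σ_(k=0)^n t_k = s_(n+1) − s_(0) = ((-3*n**2 - 10*n - 7)/(3*(n + 4))) − (0), i.e. (-3*n**2 - 10*n - 7)/(3*(n + 4)).

S(n) = (-3*n**2 - 10*n - 7)/(3*(n + 4))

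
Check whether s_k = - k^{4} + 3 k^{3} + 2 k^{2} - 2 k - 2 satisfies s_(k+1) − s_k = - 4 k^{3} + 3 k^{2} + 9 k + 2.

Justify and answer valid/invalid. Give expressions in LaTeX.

Valid — Δs_k = t_k.

s_(k+1) = k*(-k**3 - k**2 + 5*k + 7)
s_(k+1) − s_k = -4*k**3 + 3*k**2 + 9*k + 2
(s_(k+1) − s_k) − t_k = 0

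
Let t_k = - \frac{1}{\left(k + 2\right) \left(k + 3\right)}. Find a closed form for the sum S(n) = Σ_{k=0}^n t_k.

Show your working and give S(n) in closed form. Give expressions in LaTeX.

S(n) = \frac{- n - 1}{2 \left(n + 3\right)}

r(k) = (k + 2)/(k + 4) after simplifying.
Gosper form: A/B · C(k+1)/C(k) with A=k + 2, B=k + 4, C=1.
Solve (k + 2)·f(k+1) − (k + 3)·f(k) = 1.
deg f ≤ 1 (via 1,1,0).
Match coefficients ⇒ f(k) = k/2.
Then R = B(k−1)f/C = k*(k + 3)/2, so s_k = R(k)·t_k = -k/(2*k + 4).
Δs = -1/(k**2 + 5*k + 6), as required.
s_(n+1) = (-n - 1)/(2*(n + 3)) and s_(0) = 0, so S(n) = (-n - 1)/(2*(n + 3)).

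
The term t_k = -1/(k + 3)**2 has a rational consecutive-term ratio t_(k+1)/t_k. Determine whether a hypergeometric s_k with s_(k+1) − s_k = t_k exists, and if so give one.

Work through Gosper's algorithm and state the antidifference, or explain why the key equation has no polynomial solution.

t_(k+1)/t_k = (k + 3)**2/(k + 4)**2.
Normal form (A,B,C) = (k**2 + 6*k + 9, k**2 + 8*k + 16, 1).
f must satisfy (k**2 + 6*k + 9)·f(k+1) − (k**2 + 6*k + 9)·f(k) = 1.
deg f ≤ 0 (via 2,2,0).
Put f(k) = c0: A·f(k+1) − B(k−1)·f(k) − C = -1; need -1 = 0 — inconsistent ⇒ no f, not summable.

no hypergeometric antidifference exists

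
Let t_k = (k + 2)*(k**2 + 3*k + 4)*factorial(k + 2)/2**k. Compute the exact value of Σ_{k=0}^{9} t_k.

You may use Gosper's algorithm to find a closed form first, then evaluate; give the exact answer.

Σ = 111330454

t_(k+1)/t_k = (k + 3)**2*(3*k + (k + 1)**2 + 7)/(2*(k + 2)*(k**2 + 3*k + 4)).
So A=k/2 + 3/2 and B=1, with C=k**3 + 5*k**2 + 10*k + 8.
Set up (k/2 + 3/2)·f(k+1) − (1)·f(k) − (k**3 + 5*k**2 + 10*k + 8) = 0.
Degrees (1,0,3) ⇒ d ≤ 2.
A polynomial solution: f(k) = 2*(k**2 + 2*k - 1).
R(k) = B(k−1)·f(k)/C(k) = 2*(k**2 + 2*k - 1)/((k + 2)*(k**2 + 3*k + 4)); s_k = R·t_k = 2**(1 - k)*(k**2 + 2*k - 1)*factorial(k + 2).
Δs = (k + 2)*(k**2 + 3*k + 4)*factorial(k + 2)/2**k, as required.
Σ_(k=0)^(9) t_k = s_(10) − s_(0) = 111330450 − (-4) = 111330454.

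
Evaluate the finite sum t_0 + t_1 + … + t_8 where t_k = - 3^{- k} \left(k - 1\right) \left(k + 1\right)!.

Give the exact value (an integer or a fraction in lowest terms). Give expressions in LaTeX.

Step 1: r(k) = k*(k + 2)/(3*(k - 1)).
Factor: A=k/3 + 2/3; B=1; C=k - 1.
Key eq: (k/3 + 2/3)·f(k+1) = (1)·f(k) + (k - 1).
d = 0 from the (1,0,1) case.
Coefficient equations give f(k) = 3.
R(k) = B(k−1)·f(k)/C(k) = 3/(k - 1); s_k = R·t_k = -3**(1 - k)*factorial(k + 1).
Δs = -(k - 1)*factorial(k + 1)/3**k, as required.
Evaluate s at k=9 and k=0: -44800/81 and -3; difference -44557/81.

Σ = -44557/81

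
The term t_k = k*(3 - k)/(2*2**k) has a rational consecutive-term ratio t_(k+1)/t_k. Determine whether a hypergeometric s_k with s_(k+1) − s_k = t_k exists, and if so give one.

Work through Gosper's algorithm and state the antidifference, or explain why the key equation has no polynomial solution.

Ratio r(k) = (k - 2)*(k + 1)/(2*k*(k - 3)).
Normal form (A,B,C) = (1/2, 1, k**2 - 3*k).
Key eq: (1/2)·f(k+1) = (1)·f(k) + (k**2 - 3*k).
d = 2 from the (0,0,2) case.
Match coefficients ⇒ f(k) = -2*k*(k - 1).
Certificate R = B(k−1)f/C = -2*(k - 1)/(k - 3) gives s_k = k*(k - 1)/2**k.
s_(k+1) − s_k = k*(3 - k)/(2*2**k) = t_k.

s_k = k*(k - 1)/2**k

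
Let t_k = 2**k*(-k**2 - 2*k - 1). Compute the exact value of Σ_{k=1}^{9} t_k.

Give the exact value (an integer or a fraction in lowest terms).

t_(k+1)/t_k = 2*(k**2 + 4*k + 4)/(k**2 + 2*k + 1).
Gosper form: A/B · C(k+1)/C(k) with A=2, B=1, C=k**2 + 2*k + 1.
Solve (2)·f(k+1) − (1)·f(k) = k**2 + 2*k + 1.
deg f ≤ 2 (via 0,0,2).
Coefficient equations give f(k) = k**2 - 2*k + 3.
R(k) = B(k−1)·f(k)/C(k) = (k**2 - 2*k + 3)/(k + 1)**2; s_k = R·t_k = 2**k*(-k**2 + 2*k - 3).
s_(k+1) − s_k = 2**k*(-k**2 - 2*k - 1) = t_k.
Telescoping: Σ = s_(10) − s_(1) = -84992 − (-4) = -84988.

Σ = -84988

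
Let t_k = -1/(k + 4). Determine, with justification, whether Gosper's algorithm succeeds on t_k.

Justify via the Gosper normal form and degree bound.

No — the linear system for f has no solution.

r(k) = (k + 4)/(k + 5) after simplifying.
Gosper form: A/B · C(k+1)/C(k) with A=k + 4, B=k + 5, C=1.
Need (k + 4)·f(k+1) − (k + 4)·f(k) = 1.
Bound: deg f ≤ 0.
Write f(k) = c0. Then LHS − RHS = -1, requiring -1 = 0: contradictory. No certificate.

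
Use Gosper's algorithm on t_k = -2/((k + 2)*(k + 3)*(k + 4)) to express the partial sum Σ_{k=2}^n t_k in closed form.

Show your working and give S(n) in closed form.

Step 1: r(k) = (k + 2)/(k + 5).
Take A(k)=k + 2, B(k)=k + 5, C(k)=1.
Key eq: (k + 2)·f(k+1) = (k + 4)·f(k) + (1).
Bound: deg f ≤ 2.
A polynomial solution: f(k) = k*(k + 5)/12.
R(k) = B(k−1)·f(k)/C(k) = k*(k + 4)*(k + 5)/12; s_k = R·t_k = k*(-k - 5)/(6*(k + 2)*(k + 3)).
Verify: -2/(k**3 + 9*k**2 + 26*k + 24) matches t_k.
Telescope: S(n) = s_(n+1) − s_(2) = (-n**2 - 7*n - 6)/(6*(n**2 + 7*n + 12)) − (-7/60) = (-n**2 - 7*n + 8)/(20*(n**2 + 7*n + 12)).

S(n) = (-n**2 - 7*n + 8)/(20*(n**2 + 7*n + 12))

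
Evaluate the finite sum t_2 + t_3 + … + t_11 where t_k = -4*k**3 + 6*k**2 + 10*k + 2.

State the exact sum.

Step 1: r(k) = (2*k**3 + 3*k**2 - 5*k - 7)/(2*k**3 - 3*k**2 - 5*k - 1).
Gosper form: A/B · C(k+1)/C(k) with A=1, B=1, C=k**3 - 3*k**2/2 - 5*k/2 - 1/2.
Set up (1)·f(k+1) − (1)·f(k) − (k**3 - 3*k**2/2 - 5*k/2 - 1/2) = 0.
Degrees (0,0,3) ⇒ d ≤ 4.
A polynomial solution: f(k) = k*(k**3 - 4*k**2 - k + 2)/4.
Certificate R = B(k−1)f/C = k*(k**3 - 4*k**2 - k + 2)/(2*(2*k**3 - 3*k**2 - 5*k - 1)) gives s_k = k*(-k**3 + 4*k**2 + k - 2).
Δs = -4*k**3 + 6*k**2 + 10*k + 2, as required.
Telescoping: Σ = s_(12) − s_(2) = -13704 − (16) = -13720.

Σ = -13720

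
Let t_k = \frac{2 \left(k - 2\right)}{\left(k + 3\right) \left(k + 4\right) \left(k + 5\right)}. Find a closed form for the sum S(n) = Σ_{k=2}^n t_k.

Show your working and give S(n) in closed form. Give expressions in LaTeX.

S(n) = \frac{n^{2} - 3 n + 2}{6 \left(n^{2} + 9 n + 20\right)}

t_(k+1)/t_k = (k - 1)*(k + 3)/((k - 2)*(k + 6)).
Normal form (A,B,C) = (k + 3, k + 6, k - 2).
Solve (k + 3)·f(k+1) − (k + 5)·f(k) = k - 2.
d = 2 from the (1,1,1) case.
Solve for f: f(k) = k*(k - 17)/24 (degree 2 ≤ 2).
So s_k = (B(k−1)f/C)·t_k = (k*(k - 17)*(k + 5)/(24*(k - 2)))·t_k = k*(k - 17)/(12*(k + 3)*(k + 4)).
Δs = 2*(k - 2)/(k**3 + 12*k**2 + 47*k + 60), as required.
Σ_(k=2)^n t_k = s_(n+1) − s_(2) = ((n**2 - 15*n - 16)/(12*(n**2 + 9*n + 20))) − (-1/12), i.e. (n**2 - 3*n + 2)/(6*(n**2 + 9*n + 20)).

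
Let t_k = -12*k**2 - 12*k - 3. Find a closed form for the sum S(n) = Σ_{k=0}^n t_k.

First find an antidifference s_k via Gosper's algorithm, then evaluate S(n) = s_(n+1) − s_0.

S(n) = -4*n**3 - 12*n**2 - 11*n - 3

The ratio is (4*k**2 + 12*k + 9)/(4*k**2 + 4*k + 1).
A = 1, B = 1, C = k**2 + k + 1/4.
f must satisfy (1)·f(k+1) − (1)·f(k) = k**2 + k + 1/4.
Bound: deg f ≤ 3.
Coefficient equations give f(k) = k*(2*k - 1)*(2*k + 1)/12.
Then R = B(k−1)f/C = k*(2*k - 1)/(3*(2*k + 1)), so s_k = R(k)·t_k = -4*k**3 + k.
s_(k+1) − s_k = -12*k**2 - 12*k - 3 = t_k.
Evaluate: s_(n+1) = -4*n**3 - 12*n**2 - 11*n - 3; subtract s_(0) = 0 ⇒ S(n) = -4*n**3 - 12*n**2 - 11*n - 3.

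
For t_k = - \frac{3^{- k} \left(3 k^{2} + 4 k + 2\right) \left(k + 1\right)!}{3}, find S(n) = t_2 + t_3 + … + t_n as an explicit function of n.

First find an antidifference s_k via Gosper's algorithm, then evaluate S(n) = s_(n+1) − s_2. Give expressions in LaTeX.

S(n) = 3^{- n - 1} \left(20 \cdot 3^{n} - 3 n^{3} n! - 16 n^{2} n! - 27 n n! - 14 n!\right)

Compute t_(k+1)/t_k: get (k + 2)*(4*k + 3*(k + 1)**2 + 6)/(3*(3*k**2 + 4*k + 2)).
A = k/3 + 2/3, B = 1, C = k**2 + 4*k/3 + 2/3.
Solve (k/3 + 2/3)·f(k+1) − (1)·f(k) = k**2 + 4*k/3 + 2/3.
Bound: deg f ≤ 1.
Solving with deg f ≤ 1: f(k) = 3*k + 4.
Then R = B(k−1)f/C = 3*(3*k + 4)/(3*k**2 + 4*k + 2), so s_k = R(k)·t_k = -(3*k + 4)*factorial(k + 1)/3**k.
Δs = -(3*k**2 + 4*k + 2)*factorial(k + 1)/(3*3**k), as required.
Σ_(k=2)^n t_k = s_(n+1) − s_(2) = (-3**(-n - 1)*(3*n + 7)*factorial(n + 2)) − (-20/3), i.e. 3**(-n - 1)*(20*3**n - 3*n**3*factorial(n) - 16*n**2*factorial(n) - 27*n*factorial(n) - 14*factorial(n)).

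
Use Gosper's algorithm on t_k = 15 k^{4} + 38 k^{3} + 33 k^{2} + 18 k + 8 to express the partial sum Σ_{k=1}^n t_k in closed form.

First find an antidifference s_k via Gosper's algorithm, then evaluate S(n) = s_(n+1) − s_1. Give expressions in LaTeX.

Compute t_(k+1)/t_k: get (15*k**4 + 98*k**3 + 237*k**2 + 258*k + 112)/(15*k**4 + 38*k**3 + 33*k**2 + 18*k + 8).
Take A(k)=1, B(k)=1, C(k)=k**4 + 38*k**3/15 + 11*k**2/5 + 6*k/5 + 8/15.
Solve (1)·f(k+1) − (1)·f(k) = k**4 + 38*k**3/15 + 11*k**2/5 + 6*k/5 + 8/15.
deg f ≤ 5 (via 0,0,4).
Solve for f: f(k) = k*(k + 1)*(3*k**3 - k**2 - 2*k + 4)/15 (degree 5 ≤ 5).
R(k) = B(k−1)·f(k)/C(k) = k*(3*k**3 - k**2 - 2*k + 4)/((3*k + 4)*(5*k**2 + k + 2)); s_k = R·t_k = k*(3*k**4 + 2*k**3 - 3*k**2 + 2*k + 4).
s_(k+1) − s_k = 15*k**4 + 38*k**3 + 33*k**2 + 18*k + 8 = t_k.
Telescope: S(n) = s_(n+1) − s_(1) = 3*n**5 + 17*n**4 + 35*n**3 + 35*n**2 + 22*n + 8 − (8) = n*(3*n**4 + 17*n**3 + 35*n**2 + 35*n + 22).

S(n) = n \left(3 n^{4} + 17 n^{3} + 35 n^{2} + 35 n + 22\right)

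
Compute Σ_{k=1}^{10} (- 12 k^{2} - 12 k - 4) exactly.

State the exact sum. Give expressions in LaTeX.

t_(k+1)/t_k = (3*k**2 + 9*k + 7)/(3*k**2 + 3*k + 1).
A = 1, B = 1, C = k**2 + k + 1/3.
Key eq: (1)·f(k+1) = (1)·f(k) + (k**2 + k + 1/3).
From deg A=0, deg B=0, deg C=2: d=3.
Solving with deg f ≤ 3: f(k) = k**3/3.
Certificate R = B(k−1)f/C = k**3/(3*k**2 + 3*k + 1) gives s_k = -4*k**3.
Verify: 4*k**3 - 4*(k + 1)**3 matches t_k.
Evaluate s at k=11 and k=1: -5324 and -4; difference -5320.

Σ = -5320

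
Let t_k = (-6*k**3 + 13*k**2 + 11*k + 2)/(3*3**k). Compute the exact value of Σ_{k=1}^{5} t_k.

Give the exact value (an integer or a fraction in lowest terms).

Σ = 1528/729

t_(k+1)/t_k = (6*k**3 + 5*k**2 - 19*k - 20)/(3*(6*k**3 - 13*k**2 - 11*k - 2)).
Take A(k)=1/3, B(k)=1, C(k)=k**3 - 13*k**2/6 - 11*k/6 - 1/3.
Solve (1/3)·f(k+1) − (1)·f(k) = k**3 - 13*k**2/6 - 11*k/6 - 1/3.
Bound: deg f ≤ 3.
Solving with deg f ≤ 3: f(k) = -(3*k**3 - 2*k**2 - 3*k - 2)/2.
So s_k = (B(k−1)f/C)·t_k = (-3*(3*k**3 - 2*k**2 - 3*k - 2)/((3*k + 1)*(2*k**2 - 5*k - 2)))·t_k = (3*k**3 - 2*k**2 - 3*k - 2)/3**k.
Verify: (-6*k**3 + 13*k**2 + 11*k + 2)/(3*3**k) matches t_k.
Sum = s_(6) − s_(1); s_(6) = 556/729, s_(1) = -4/3 ⇒ 1528/729.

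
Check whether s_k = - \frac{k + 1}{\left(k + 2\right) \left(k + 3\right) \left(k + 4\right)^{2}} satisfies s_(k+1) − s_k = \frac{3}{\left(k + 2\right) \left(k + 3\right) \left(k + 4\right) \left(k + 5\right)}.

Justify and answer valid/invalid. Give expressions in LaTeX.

Invalid: residual \frac{3 \left(- 4 k - 17\right)}{k^{6} + 23 k^{5} + 217 k^{4} + 1073 k^{3} + 2926 k^{2} + 4160 k + 2400} ≠ 0.

s_(k+1) = (-k - 2)/((k + 3)*(k + 4)*(k + 5)**2)
s_(k+1) − s_k = 3*(k**2 + 5*k + 3)/(k**6 + 23*k**5 + 217*k**4 + 1073*k**3 + 2926*k**2 + 4160*k + 2400)
(s_(k+1) − s_k) − t_k = 3*(-4*k - 17)/(k**6 + 23*k**5 + 217*k**4 + 1073*k**3 + 2926*k**2 + 4160*k + 2400)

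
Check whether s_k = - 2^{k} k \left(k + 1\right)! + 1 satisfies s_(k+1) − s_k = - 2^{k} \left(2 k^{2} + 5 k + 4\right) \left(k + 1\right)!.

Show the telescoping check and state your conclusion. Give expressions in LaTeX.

s_(k+1) = -2**(k + 1)*(k + 1)*factorial(k + 2) + 1
s_(k+1) − s_k = -2**k*(2*k**2 + 5*k + 4)*factorial(k + 1)
(s_(k+1) − s_k) − t_k = 0

valid; difference matches t_k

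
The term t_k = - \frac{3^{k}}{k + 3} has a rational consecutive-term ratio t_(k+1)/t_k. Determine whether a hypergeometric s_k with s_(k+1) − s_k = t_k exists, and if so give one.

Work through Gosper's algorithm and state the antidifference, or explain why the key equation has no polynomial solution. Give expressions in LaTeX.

r(k) = 3*(k + 3)/(k + 4) after simplifying.
A = 3*k + 9, B = k + 4, C = 1.
Need (3*k + 9)·f(k+1) − (k + 3)·f(k) = 1.
Bound: deg f ≤ -1.
d = -1 < 0 ⇒ no nonzero polynomial f; not summable.

not Gosper-summable; s_k does not exist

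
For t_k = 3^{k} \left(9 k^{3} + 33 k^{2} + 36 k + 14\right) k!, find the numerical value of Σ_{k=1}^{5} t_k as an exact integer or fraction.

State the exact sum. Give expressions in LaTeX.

Compute t_(k+1)/t_k: get 3*(9*k**4 + 69*k**3 + 189*k**2 + 221*k + 92)/(9*k**3 + 33*k**2 + 36*k + 14).
Gosper form: A/B · C(k+1)/C(k) with A=3*k + 3, B=1, C=k**3 + 11*k**2/3 + 4*k + 14/9.
f must satisfy (3*k + 3)·f(k+1) − (1)·f(k) = k**3 + 11*k**2/3 + 4*k + 14/9.
Degrees (1,0,3) ⇒ d ≤ 2.
Solving with deg f ≤ 2: f(k) = (3*k**2 + 3*k - 2)/9.
Get s_k = R·t_k = 3**k*(3*k**2 + 3*k - 2)*factorial(k) with R(k) = B(k−1)f(k)/C(k) = (3*k**2 + 3*k - 2)/(9*k**3 + 33*k**2 + 36*k + 14).
Δs = 3**k*(9*k**3 + 33*k**2 + 36*k + 14)*factorial(k), as required.
Sum = s_(6) − s_(1); s_(6) = 65085120, s_(1) = 12 ⇒ 65085108.

Σ = 65085108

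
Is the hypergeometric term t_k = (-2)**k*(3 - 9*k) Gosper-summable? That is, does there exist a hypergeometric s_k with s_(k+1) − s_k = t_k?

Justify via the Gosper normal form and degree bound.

The ratio is 2*(-3*k - 2)/(3*k - 1).
A = -2, B = 1, C = k - 1/3.
f must satisfy (-2)·f(k+1) − (1)·f(k) = k - 1/3.
deg f ≤ 1 (via 0,0,1).
Solving with deg f ≤ 1: f(k) = -(k - 1)/3.
Then R = B(k−1)f/C = -(k - 1)/(3*k - 1), so s_k = R(k)·t_k = 3*(-2)**k*(k - 1).
Check: Δs_k = (-2)**k*(3 - 9*k). ✓

Yes. s_k = 3*(-2)**k*(k - 1).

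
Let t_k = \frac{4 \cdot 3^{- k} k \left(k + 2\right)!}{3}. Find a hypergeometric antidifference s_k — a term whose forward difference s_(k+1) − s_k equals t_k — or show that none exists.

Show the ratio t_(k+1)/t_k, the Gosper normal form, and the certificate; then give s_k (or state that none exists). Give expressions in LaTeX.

Step 1: r(k) = (k + 1)*(k + 3)/(3*k).
Normal form (A,B,C) = (k/3 + 1, 1, k).
f must satisfy (k/3 + 1)·f(k+1) − (1)·f(k) = k.
Bound: deg f ≤ 0.
Match coefficients ⇒ f(k) = 3.
Certificate R = B(k−1)f/C = 3/k gives s_k = 4*factorial(k + 2)/3**k.
Δs = 4*k*factorial(k + 2)/(3*3**k), as required.

s_k = 4 \cdot 3^{- k} \left(k + 2\right)!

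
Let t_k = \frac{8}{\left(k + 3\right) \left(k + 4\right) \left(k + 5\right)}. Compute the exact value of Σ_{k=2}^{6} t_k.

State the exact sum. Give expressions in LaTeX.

t_(k+1)/t_k = (k + 3)/(k + 6).
Gosper form: A/B · C(k+1)/C(k) with A=k + 3, B=k + 6, C=1.
Set up (k + 3)·f(k+1) − (k + 5)·f(k) − (1) = 0.
Degrees (1,1,0) ⇒ d ≤ 2.
Coefficient equations give f(k) = k*(k + 7)/24.
R(k) = B(k−1)·f(k)/C(k) = k*(k + 5)*(k + 7)/24; s_k = R·t_k = k*(k + 7)/(3*(k + 3)*(k + 4)).
Check: Δs_k = 8/(k**3 + 12*k**2 + 47*k + 60). ✓
Telescoping: Σ = s_(7) − s_(2) = 49/165 − (1/5) = 16/165.

Σ = 16/165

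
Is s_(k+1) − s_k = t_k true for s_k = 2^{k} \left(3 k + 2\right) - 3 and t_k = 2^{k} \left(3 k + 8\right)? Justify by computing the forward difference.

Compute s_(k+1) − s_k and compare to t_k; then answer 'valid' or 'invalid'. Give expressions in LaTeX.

s_(k+1) = 2**(k + 1)*(3*k + 5) - 3
s_(k+1) − s_k = 2**k*(3*k + 8)
(s_(k+1) − s_k) − t_k = 0

Valid — Δs_k = t_k.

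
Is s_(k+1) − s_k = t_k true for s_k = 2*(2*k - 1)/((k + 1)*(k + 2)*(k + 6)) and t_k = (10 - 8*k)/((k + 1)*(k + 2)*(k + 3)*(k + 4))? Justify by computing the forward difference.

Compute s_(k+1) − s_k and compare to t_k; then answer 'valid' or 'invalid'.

s_(k+1) = 2*(2*k + 1)/((k + 2)*(k + 3)*(k + 7))
s_(k+1) − s_k = 2*(-4*k**2 - 13*k + 27)/(k**5 + 19*k**4 + 131*k**3 + 401*k**2 + 540*k + 252)
(s_(k+1) − s_k) − t_k = 12*(3*k**2 + 13*k - 17)/(k**6 + 23*k**5 + 207*k**4 + 925*k**3 + 2144*k**2 + 2412*k + 1008)

Invalid: residual 12*(3*k**2 + 13*k - 17)/(k**6 + 23*k**5 + 207*k**4 + 925*k**3 + 2144*k**2 + 2412*k + 1008) ≠ 0.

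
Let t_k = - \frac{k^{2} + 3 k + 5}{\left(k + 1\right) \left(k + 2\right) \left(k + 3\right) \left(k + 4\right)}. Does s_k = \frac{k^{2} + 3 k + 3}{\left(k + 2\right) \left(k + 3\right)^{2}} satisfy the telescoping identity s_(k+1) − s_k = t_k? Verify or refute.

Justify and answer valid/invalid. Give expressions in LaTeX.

s_(k+1) = (3*k + (k + 1)**2 + 6)/((k + 3)*(k + 4)**2)
s_(k+1) − s_k = (-k**3 - 5*k**2 - 7*k - 6)/(k**5 + 16*k**4 + 101*k**3 + 314*k**2 + 480*k + 288)
(s_(k+1) − s_k) − t_k = 2*(2*k**3 + 13*k**2 + 29*k + 27)/(k**6 + 17*k**5 + 117*k**4 + 415*k**3 + 794*k**2 + 768*k + 288)

Invalid: residual \frac{2 \left(2 k^{3} + 13 k^{2} + 29 k + 27\right)}{k^{6} + 17 k^{5} + 117 k^{4} + 415 k^{3} + 794 k^{2} + 768 k + 288} ≠ 0.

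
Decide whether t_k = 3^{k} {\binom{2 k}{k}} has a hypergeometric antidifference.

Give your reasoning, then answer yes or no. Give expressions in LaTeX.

Compute t_(k+1)/t_k: get 6*(2*k + 1)/(k + 1).
Take A(k)=12*k + 6, B(k)=k + 1, C(k)=1.
Set up (12*k + 6)·f(k+1) − (k)·f(k) − (1) = 0.
Degrees (1,1,0) ⇒ d ≤ -1.
deg f ≤ -1 is impossible — no certificate.

No — key equation has no polynomial f.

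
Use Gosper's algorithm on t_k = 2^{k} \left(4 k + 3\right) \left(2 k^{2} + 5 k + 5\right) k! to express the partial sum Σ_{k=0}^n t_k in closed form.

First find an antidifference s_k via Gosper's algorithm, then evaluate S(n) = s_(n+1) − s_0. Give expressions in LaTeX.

S(n) = 8 \cdot 2^{n} n^{3} n! + 30 \cdot 2^{n} n^{2} n! + 38 \cdot 2^{n} n n! + 16 \cdot 2^{n} n! - 1

The ratio is 2*(8*k**4 + 58*k**3 + 161*k**2 + 195*k + 84)/(8*k**3 + 26*k**2 + 35*k + 15).
Gosper form: A/B · C(k+1)/C(k) with A=2*k + 2, B=1, C=k**3 + 13*k**2/4 + 35*k/8 + 15/8.
f must satisfy (2*k + 2)·f(k+1) − (1)·f(k) = k**3 + 13*k**2/4 + 35*k/8 + 15/8.
deg f ≤ 2 (via 1,0,3).
Solving with deg f ≤ 2: f(k) = (4*k**2 + 3*k + 1)/8.
Then R = B(k−1)f/C = (4*k**2 + 3*k + 1)/((4*k + 3)*(2*k**2 + 5*k + 5)), so s_k = R(k)·t_k = 2**k*(4*k**2 + 3*k + 1)*factorial(k).
Check: Δs_k = 2**k*(4*k + 3)*(2*k**2 + 5*k + 5)*factorial(k). ✓
Evaluate: s_(n+1) = 2**(n + 1)*(4*n**2 + 11*n + 8)*factorial(n + 1); subtract s_(0) = 1 ⇒ S(n) = 8*2**n*n**3*factorial(n) + 30*2**n*n**2*factorial(n) + 38*2**n*n*factorial(n) + 16*2**n*factorial(n) - 1.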